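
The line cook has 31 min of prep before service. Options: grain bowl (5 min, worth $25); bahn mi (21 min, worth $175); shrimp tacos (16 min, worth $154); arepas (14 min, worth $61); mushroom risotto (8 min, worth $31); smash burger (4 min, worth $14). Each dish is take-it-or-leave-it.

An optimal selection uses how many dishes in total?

2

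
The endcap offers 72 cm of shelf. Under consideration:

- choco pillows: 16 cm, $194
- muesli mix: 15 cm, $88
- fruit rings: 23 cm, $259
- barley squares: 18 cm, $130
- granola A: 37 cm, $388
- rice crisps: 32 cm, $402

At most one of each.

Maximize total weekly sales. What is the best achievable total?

Choco pillows + fruit rings + rice crisps uses 71 of the 72 cm and totals 855.
That's the maximum — no swap from here does better than 855.

855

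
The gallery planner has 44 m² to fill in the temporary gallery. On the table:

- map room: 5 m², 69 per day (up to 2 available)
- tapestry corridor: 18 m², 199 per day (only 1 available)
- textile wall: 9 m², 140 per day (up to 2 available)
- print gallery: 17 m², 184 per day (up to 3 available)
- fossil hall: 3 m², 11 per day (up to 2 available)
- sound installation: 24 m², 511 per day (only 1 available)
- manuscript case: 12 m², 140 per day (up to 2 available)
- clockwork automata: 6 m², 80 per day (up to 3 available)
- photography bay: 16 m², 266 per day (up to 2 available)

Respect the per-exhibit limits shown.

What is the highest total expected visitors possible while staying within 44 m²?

800

Filling by ratio: fossil hall + sound installation + photography bay for 788, with 1 m² left unused.
But map room + textile wall + sound installation + clockwork automata fits in 44 m² and reaches 800.
No other feasible combination exceeds 800.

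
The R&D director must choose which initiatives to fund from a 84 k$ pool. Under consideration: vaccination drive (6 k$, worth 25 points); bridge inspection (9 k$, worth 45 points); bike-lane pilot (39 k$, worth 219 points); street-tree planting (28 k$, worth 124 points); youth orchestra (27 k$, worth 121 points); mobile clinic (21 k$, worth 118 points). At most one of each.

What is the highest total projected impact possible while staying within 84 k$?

Density check — mobile clinic 5.62, bike-lane pilot 5.62, bridge inspection 5.00, youth orchestra 4.48 are the best per k$.
The ratio heuristic lands on vaccination drive + bridge inspection + bike-lane pilot + mobile clinic (407) but leaves 9 k$ idle.
Dropping mobile clinic frees 21 k$; slotting in street-tree planting (28 k$) lifts the total to 413 at 82 k$.

413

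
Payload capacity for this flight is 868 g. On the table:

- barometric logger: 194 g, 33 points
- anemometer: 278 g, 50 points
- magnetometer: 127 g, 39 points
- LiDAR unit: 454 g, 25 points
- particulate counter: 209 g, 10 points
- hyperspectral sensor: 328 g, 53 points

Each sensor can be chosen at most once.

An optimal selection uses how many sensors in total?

Optimal total is 142.
anemometer + magnetometer + hyperspectral sensor hits 142 at 733 g.
All optima have 3 sensors.

3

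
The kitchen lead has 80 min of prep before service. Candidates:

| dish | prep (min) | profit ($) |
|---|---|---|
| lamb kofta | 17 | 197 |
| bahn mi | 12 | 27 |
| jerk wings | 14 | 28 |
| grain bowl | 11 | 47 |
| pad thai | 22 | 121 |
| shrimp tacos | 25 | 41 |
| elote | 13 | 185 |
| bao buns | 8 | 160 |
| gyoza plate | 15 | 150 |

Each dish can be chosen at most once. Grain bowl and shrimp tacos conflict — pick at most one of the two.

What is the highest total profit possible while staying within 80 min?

Best packing: lamb kofta + pad thai + elote + bao buns + gyoza plate — 75 min, 813 total.
Runner-up lamb kofta + jerk wings + grain bowl + elote + bao buns + gyoza plate tops out at 767.

813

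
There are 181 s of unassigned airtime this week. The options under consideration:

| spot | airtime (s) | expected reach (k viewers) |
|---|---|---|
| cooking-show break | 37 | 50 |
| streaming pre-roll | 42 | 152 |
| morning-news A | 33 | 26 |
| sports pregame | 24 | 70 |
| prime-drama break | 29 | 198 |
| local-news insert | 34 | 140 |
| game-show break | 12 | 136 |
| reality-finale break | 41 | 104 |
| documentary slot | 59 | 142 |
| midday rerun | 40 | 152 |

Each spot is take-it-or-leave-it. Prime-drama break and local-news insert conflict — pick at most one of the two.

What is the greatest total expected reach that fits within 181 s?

Taking streaming pre-roll + prime-drama break + game-show break + reality-finale break + midday rerun: 164 s used, 742 in expected reach.
No other feasible combination exceeds 742.

742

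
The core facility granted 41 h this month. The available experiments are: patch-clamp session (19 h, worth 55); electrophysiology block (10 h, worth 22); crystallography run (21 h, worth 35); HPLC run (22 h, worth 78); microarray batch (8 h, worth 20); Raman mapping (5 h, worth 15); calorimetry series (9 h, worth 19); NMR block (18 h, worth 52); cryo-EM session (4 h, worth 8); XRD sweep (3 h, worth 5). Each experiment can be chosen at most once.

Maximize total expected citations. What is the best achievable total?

133

By expected citations per h: HPLC run 3.55, Raman mapping 3.00, patch-clamp session 2.89 lead.
A density-first pass picks HPLC run + microarray batch + Raman mapping + cryo-EM session — 121 at 39 h.
Replace microarray batch and Raman mapping and cryo-EM session with patch-clamp session: the trade gains 12 net, giving 133 at 41 h.
Next best is HPLC run + NMR block at 130 (40 h) — short by 3.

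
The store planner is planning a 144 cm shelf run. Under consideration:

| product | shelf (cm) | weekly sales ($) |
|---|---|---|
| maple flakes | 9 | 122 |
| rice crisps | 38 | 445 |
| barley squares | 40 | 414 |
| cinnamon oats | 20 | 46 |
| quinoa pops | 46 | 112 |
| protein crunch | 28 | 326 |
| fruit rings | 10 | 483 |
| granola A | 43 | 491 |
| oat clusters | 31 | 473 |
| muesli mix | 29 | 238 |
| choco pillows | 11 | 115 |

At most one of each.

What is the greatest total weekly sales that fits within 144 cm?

2129

A density-first pass picks maple flakes + rice crisps + protein crunch + fruit rings + oat clusters + choco pillows — 1964 at 127 cm.
Dropping protein crunch frees 28 cm; slotting in granola A (43 cm) lifts the total to 2129 at 142 cm.
Runner-up maple flakes + barley squares + fruit rings + granola A + oat clusters + choco pillows tops out at 2098.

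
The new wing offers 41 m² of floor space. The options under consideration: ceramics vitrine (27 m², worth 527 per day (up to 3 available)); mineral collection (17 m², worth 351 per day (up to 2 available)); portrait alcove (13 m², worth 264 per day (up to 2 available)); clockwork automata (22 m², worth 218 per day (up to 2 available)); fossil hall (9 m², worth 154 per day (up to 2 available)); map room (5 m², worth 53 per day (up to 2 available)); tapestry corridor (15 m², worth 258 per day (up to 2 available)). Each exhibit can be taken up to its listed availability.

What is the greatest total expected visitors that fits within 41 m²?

Density check — mineral collection 20.65, portrait alcove 20.31, ceramics vitrine 19.52, tapestry corridor 17.20 are the best per m².
The ratio heuristic lands on 2×mineral collection + map room (755) but leaves 2 m² idle.
Dropping 2×mineral collection and map room frees 39 m²; slotting in ceramics vitrine + portrait alcove (40 m²) lifts the total to 791 at 40 m².
No other feasible combination exceeds 791.

791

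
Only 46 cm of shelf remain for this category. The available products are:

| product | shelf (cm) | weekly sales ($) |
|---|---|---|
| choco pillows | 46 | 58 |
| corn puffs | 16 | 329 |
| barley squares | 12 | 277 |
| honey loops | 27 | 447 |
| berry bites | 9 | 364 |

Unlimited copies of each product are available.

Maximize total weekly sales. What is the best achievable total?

Density check — berry bites 40.44, barley squares 23.08, corn puffs 20.56 are the best per cm.
Best packing: 5×berry bites — 45 cm, 1820 total.
That's the maximum — no swap from here does better than 1820.

1820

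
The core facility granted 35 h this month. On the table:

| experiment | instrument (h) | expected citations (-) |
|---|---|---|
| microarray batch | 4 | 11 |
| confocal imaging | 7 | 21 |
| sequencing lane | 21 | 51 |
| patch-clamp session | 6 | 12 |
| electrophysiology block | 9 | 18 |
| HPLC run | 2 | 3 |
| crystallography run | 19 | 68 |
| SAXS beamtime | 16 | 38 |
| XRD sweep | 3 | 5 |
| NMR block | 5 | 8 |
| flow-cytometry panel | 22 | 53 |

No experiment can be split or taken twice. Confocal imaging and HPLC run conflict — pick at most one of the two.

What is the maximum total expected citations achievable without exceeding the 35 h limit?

108

By expected citations per h: crystallography run 3.58, confocal imaging 3.00, microarray batch 2.75, sequencing lane 2.43 lead.
Taking microarray batch + confocal imaging + crystallography run + NMR block: 35 h used, 108 in expected citations.
Runner-up confocal imaging + electrophysiology block + crystallography run tops out at 107.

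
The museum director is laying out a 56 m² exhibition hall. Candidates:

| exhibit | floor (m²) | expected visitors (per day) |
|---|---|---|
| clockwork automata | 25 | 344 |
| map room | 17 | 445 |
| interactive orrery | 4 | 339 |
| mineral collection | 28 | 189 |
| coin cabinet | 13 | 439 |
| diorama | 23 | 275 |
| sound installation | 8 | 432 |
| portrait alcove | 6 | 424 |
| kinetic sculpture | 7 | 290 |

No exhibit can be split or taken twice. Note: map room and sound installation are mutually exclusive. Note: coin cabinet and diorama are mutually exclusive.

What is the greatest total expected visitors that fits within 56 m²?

Clockwork automata + interactive orrery + coin cabinet + sound installation + portrait alcove uses 56 of the 56 m² and totals 1978.
Runner-up map room + interactive orrery + coin cabinet + portrait alcove + kinetic sculpture tops out at 1937.

1978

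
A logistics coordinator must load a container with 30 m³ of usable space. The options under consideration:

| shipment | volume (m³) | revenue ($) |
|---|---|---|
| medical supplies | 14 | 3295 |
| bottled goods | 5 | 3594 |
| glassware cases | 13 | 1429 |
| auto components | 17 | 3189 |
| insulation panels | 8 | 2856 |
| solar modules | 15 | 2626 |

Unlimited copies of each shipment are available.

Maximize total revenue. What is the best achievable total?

Density check — bottled goods 718.80, insulation panels 357.00, medical supplies 235.36 are the best per m³.
Taking 6×bottled goods: 30 m³ used, 21564 in revenue.
No other feasible combination exceeds 21564.

21564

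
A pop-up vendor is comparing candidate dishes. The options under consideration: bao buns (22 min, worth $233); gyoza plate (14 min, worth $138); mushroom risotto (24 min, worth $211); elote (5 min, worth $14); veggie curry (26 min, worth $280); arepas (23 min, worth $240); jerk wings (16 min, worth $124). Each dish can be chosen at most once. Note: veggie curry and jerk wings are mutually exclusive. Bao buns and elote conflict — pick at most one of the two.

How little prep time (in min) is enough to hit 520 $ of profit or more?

Need the lightest bundle worth ≥ 520.
veggie curry + arepas: 520 profit at 49 min.
Any bundle with less than 49 min falls short of 520.

49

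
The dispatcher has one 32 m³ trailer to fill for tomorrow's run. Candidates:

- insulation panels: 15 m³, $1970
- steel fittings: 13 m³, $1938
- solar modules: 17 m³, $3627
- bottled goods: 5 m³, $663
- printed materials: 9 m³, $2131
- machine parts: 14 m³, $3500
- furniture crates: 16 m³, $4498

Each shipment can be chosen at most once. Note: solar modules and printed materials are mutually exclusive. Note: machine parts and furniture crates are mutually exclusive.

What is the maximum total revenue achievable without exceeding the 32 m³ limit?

7292

By revenue per m³: furniture crates 281.12, machine parts 250.00, printed materials 236.78 lead.
Taking bottled goods + printed materials + furniture crates: 30 m³ used, 7292 in revenue.
An exhaustive check of the 128 subsets confirms 7292.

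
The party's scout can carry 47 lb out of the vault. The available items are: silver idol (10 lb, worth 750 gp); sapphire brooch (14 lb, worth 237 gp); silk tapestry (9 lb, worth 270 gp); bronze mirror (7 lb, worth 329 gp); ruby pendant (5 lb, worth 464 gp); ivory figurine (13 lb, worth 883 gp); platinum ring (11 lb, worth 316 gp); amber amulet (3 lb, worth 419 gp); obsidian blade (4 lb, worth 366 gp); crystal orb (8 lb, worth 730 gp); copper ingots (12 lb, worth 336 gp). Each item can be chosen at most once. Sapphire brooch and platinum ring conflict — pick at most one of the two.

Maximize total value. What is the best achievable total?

3612

The ratio ordering already packs tightly: silver idol + ruby pendant + ivory figurine + amber amulet + obsidian blade + crystal orb, 43 lb, 3612.
Nothing else feasible within 47 lb beats 3612.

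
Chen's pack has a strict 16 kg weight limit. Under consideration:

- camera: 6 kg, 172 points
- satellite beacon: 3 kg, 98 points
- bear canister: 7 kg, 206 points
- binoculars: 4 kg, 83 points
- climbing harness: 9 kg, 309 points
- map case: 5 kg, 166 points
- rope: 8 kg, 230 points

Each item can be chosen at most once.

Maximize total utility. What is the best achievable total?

515

Filling by ratio: climbing harness + map case for 475, with 2 kg left unused.
Replace map case with bear canister: the trade gains 40 net, giving 515 at 16 kg.
Nothing else within 16 kg beats 515.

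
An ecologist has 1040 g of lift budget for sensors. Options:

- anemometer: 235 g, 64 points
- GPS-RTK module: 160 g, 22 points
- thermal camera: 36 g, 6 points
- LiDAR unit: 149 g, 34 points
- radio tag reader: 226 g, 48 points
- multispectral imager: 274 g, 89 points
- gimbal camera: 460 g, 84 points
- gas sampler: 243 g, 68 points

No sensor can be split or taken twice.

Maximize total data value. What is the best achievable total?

A density-first pass picks anemometer + thermal camera + LiDAR unit + multispectral imager + gas sampler — 261 at 937 g.
The 149 g tied up in LiDAR unit is better spent on radio tag reader — total rises to 275 (1014 g).

275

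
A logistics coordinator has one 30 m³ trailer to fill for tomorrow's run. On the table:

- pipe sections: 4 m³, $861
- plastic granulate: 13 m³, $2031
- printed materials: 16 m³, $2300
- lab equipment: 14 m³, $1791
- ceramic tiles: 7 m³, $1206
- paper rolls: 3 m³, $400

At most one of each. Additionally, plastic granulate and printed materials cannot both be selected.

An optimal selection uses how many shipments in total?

Best achievable revenue is 4767.
For example pipe sections + printed materials + ceramic tiles + paper rolls achieves it, using 30 m³.
Every optimal selection uses 4 shipments.

4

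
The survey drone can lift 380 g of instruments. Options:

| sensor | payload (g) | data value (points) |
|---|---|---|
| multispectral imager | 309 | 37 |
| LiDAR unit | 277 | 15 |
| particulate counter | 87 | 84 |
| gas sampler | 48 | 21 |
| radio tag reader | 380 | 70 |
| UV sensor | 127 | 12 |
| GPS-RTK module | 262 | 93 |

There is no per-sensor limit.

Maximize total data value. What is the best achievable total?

336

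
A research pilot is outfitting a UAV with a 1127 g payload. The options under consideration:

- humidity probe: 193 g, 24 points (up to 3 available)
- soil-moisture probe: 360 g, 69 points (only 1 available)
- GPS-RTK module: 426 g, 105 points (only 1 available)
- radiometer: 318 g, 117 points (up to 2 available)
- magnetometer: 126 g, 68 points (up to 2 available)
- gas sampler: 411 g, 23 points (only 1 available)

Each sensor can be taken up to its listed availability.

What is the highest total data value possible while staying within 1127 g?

394

The ratio ordering already packs tightly: humidity probe + 2×radiometer + 2×magnetometer, 1081 g, 394.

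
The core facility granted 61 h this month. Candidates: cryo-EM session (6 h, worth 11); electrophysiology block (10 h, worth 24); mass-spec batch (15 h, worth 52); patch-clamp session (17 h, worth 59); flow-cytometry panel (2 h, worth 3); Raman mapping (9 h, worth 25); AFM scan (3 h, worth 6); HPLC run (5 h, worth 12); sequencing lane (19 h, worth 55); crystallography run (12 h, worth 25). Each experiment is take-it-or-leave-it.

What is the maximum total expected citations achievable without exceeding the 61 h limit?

191

Density check — patch-clamp session 3.47, mass-spec batch 3.47, sequencing lane 2.89 are the best per h.
Taking mass-spec batch + patch-clamp session + Raman mapping + sequencing lane: 60 h used, 191 in expected citations.
The closest alternative, electrophysiology block + mass-spec batch + patch-clamp session + sequencing lane, reaches only 190.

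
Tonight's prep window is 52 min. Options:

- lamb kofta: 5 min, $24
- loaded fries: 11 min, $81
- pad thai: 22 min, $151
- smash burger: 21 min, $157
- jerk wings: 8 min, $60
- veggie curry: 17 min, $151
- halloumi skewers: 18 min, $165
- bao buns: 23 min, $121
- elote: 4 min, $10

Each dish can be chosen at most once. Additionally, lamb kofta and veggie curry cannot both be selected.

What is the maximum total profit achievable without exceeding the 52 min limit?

Loaded fries + veggie curry + halloumi skewers + elote uses 50 of the 52 min and totals 407.
Every other selection either busts 52 min or breaks a pairing rule or fails to beat 407.

407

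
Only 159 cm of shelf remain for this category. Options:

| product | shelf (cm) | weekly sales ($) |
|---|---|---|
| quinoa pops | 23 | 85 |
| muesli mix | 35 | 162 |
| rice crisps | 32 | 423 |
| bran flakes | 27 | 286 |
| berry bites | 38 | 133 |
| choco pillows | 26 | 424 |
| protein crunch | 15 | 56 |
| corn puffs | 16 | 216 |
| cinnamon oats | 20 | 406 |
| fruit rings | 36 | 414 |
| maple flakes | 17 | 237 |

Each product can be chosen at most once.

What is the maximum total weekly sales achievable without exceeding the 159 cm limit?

2190

The ratio heuristic lands on rice crisps + choco pillows + corn puffs + cinnamon oats + fruit rings + maple flakes (2120) but leaves 12 cm idle.
Dropping corn puffs frees 16 cm; slotting in bran flakes (27 cm) lifts the total to 2190 at 158 cm.
An exhaustive check of the 2048 subsets confirms 2190.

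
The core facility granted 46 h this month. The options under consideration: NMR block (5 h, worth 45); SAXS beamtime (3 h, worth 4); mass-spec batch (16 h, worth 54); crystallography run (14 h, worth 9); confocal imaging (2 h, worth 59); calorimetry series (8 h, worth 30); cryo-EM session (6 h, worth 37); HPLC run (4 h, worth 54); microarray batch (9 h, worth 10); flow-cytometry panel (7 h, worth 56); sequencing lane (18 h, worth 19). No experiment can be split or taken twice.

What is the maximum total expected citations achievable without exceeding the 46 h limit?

309

Density check — confocal imaging 29.50, HPLC run 13.50, NMR block 9.00 are the best per h.
Taking the top-ratio experiments first gives NMR block + SAXS beamtime + confocal imaging + calorimetry series + cryo-EM session + HPLC run + microarray batch + flow-cytometry panel for 295 (44 h).
Replace calorimetry series and microarray batch with mass-spec batch: the trade gains 14 net, giving 309 at 43 h.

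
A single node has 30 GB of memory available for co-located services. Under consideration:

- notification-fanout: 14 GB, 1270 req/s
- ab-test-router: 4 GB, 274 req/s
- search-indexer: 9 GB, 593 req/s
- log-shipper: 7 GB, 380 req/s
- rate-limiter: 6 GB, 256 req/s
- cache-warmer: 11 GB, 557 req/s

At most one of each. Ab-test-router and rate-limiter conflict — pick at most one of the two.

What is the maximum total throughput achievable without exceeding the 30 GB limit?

2243

Density check — notification-fanout 90.71, ab-test-router 68.50, search-indexer 65.89 are the best per GB.
The ratio heuristic lands on notification-fanout + ab-test-router + search-indexer (2137) but leaves 3 GB idle.
The 4 GB tied up in ab-test-router is better spent on log-shipper — total rises to 2243 (30 GB).
The closest alternative, notification-fanout + ab-test-router + search-indexer, reaches only 2137.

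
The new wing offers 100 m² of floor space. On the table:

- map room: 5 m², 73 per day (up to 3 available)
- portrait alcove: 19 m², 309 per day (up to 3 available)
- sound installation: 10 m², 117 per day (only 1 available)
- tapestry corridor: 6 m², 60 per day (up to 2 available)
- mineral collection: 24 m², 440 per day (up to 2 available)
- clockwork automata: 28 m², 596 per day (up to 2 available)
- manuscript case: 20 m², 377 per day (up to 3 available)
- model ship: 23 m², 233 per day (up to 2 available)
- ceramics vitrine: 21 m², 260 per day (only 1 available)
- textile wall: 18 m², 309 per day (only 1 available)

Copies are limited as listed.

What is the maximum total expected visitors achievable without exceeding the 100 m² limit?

2009

Greedy by ratio would take 2×clockwork automata + 2×manuscript case: 96 m² used, total 1946.
The 20 m² tied up in manuscript case is better spent on mineral collection — total rises to 2009 (100 m²).
No other feasible combination exceeds 2009.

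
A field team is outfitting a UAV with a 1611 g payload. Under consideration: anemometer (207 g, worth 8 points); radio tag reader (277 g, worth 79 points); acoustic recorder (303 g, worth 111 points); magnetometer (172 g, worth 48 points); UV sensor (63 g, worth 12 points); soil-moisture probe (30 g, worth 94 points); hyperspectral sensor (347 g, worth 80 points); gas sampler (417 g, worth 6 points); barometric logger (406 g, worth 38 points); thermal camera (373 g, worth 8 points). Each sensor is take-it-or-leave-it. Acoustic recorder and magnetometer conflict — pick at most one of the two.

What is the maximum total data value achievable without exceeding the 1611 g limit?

Best packing: radio tag reader + acoustic recorder + UV sensor + soil-moisture probe + hyperspectral sensor + barometric logger — 1426 g, 414 total.
Next best is anemometer + radio tag reader + acoustic recorder + soil-moisture probe + hyperspectral sensor + barometric logger at 410 (1570 g) — short by 4.

414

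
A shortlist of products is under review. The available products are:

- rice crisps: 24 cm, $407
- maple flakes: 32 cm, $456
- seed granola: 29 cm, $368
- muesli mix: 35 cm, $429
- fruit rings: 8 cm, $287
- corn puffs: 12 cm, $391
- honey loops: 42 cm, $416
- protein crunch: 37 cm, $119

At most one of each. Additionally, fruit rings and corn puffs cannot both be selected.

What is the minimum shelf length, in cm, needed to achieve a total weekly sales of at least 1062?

61

Minimise cm subject to total weekly sales ≥ 1062.
rice crisps + seed granola + fruit rings: 1062 weekly sales at 61 cm.
Any bundle with less than 61 cm falls short of 1062.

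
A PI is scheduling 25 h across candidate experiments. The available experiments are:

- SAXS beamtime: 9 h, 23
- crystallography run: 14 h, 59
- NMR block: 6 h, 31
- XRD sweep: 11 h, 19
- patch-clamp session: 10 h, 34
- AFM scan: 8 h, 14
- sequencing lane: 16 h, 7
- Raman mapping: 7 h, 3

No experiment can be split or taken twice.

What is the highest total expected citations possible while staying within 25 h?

93

Greedy by ratio would take crystallography run + NMR block: 20 h used, total 90.
Dropping NMR block frees 6 h; slotting in patch-clamp session (10 h) lifts the total to 93 at 24 h.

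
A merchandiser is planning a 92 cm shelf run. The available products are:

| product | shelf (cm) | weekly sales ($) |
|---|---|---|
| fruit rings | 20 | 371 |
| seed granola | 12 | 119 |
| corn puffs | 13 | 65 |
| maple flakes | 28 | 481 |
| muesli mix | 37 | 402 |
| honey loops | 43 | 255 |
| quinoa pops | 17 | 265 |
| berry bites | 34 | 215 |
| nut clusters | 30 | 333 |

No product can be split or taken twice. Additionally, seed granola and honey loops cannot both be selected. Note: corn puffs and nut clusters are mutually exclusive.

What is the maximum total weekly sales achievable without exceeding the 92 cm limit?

1304

Greedy by ratio would take fruit rings + seed granola + corn puffs + maple flakes + quinoa pops: 90 cm used, total 1301.
Dropping corn puffs and quinoa pops frees 30 cm; slotting in nut clusters (30 cm) lifts the total to 1304 at 90 cm.
The spare 2 cm is too small for any remaining product, and no feasible exchange beats 1304.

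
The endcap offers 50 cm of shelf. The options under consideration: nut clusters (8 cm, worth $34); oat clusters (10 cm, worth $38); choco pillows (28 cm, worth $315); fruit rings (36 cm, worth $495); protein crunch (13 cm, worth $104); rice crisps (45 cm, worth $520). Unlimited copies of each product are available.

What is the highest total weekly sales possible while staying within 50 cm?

599

By weekly sales per cm: fruit rings 13.75, rice crisps 11.56, choco pillows 11.25 lead.
Best packing: fruit rings + protein crunch — 49 cm, 599 total.
That's the maximum — no swap from here does better than 599.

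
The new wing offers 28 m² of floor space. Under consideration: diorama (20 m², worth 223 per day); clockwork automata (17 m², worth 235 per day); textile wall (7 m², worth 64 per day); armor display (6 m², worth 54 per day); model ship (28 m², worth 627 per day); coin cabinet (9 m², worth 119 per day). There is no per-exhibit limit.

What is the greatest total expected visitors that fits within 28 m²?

627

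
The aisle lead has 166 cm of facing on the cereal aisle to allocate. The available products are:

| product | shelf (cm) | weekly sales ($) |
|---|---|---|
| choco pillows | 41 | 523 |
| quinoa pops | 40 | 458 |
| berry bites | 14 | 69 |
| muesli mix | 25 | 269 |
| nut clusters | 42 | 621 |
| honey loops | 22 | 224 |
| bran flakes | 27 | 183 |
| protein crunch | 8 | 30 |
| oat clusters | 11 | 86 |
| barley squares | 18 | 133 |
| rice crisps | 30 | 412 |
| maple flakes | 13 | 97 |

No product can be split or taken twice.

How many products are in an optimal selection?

5

Optimal total is 2111.
choco pillows + quinoa pops + nut clusters + rice crisps + maple flakes hits 2111 at 166 cm.
Any selection reaching 2111 contains exactly 5 products.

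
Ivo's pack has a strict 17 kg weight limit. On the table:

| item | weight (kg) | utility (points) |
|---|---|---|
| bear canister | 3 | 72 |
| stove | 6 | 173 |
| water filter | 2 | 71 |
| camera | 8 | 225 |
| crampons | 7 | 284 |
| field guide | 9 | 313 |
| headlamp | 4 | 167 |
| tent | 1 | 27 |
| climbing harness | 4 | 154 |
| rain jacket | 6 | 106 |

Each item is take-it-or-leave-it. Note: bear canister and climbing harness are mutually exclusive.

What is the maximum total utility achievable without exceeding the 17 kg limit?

676

Density check — headlamp 41.75, crampons 40.57, climbing harness 38.50 are the best per kg.
The ratio ordering already packs tightly: water filter + crampons + headlamp + climbing harness, 17 kg, 676.
An exhaustive check of the 1024 subsets confirms 676.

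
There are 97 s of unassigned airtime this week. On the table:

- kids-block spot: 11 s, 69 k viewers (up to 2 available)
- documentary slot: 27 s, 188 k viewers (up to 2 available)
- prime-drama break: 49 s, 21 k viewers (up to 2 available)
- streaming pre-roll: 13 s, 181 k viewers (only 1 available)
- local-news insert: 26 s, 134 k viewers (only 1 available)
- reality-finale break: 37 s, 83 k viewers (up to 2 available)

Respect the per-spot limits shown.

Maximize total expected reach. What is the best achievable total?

2×kids-block spot + 2×documentary slot + streaming pre-roll uses 89 of the 97 s and totals 695.
That's the maximum — no swap from here does better than 695.

695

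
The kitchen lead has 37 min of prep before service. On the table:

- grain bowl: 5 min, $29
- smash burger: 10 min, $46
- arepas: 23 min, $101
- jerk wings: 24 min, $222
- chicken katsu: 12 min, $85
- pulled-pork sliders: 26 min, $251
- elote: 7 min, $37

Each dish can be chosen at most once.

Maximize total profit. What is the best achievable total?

307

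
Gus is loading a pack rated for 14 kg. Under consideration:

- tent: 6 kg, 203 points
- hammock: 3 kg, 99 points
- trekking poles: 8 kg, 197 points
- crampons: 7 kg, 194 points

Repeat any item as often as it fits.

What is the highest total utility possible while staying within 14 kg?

406

2×tent uses 12 of the 14 kg and totals 406.
The spare 2 kg is too small for any remaining item, and no exchange beats 406.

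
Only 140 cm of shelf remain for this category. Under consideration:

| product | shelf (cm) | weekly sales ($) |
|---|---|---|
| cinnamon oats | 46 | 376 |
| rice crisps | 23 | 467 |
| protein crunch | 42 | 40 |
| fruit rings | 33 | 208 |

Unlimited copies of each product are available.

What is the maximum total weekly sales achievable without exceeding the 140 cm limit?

The ratio ordering already packs tightly: 6×rice crisps, 138 cm, 2802.
No other feasible combination exceeds 2802.

2802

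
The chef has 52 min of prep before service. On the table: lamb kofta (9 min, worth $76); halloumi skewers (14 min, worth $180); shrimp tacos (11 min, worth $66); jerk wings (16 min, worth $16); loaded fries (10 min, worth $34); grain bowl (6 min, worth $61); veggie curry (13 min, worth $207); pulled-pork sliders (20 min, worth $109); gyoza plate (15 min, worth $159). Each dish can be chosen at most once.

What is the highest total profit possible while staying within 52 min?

622

Greedy by ratio would take halloumi skewers + grain bowl + veggie curry + gyoza plate: 48 min used, total 607.
The 6 min tied up in grain bowl is better spent on lamb kofta — total rises to 622 (51 min).
No other feasible combination exceeds 622.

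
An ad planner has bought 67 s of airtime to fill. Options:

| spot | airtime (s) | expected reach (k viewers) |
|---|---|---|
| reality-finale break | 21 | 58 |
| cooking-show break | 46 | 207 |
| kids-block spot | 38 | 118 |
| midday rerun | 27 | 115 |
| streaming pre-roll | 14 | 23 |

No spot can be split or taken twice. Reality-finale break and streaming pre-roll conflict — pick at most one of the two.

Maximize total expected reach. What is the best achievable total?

Reality-finale break + cooking-show break uses 67 of the 67 s and totals 265.
No other feasible combination exceeds 265.

265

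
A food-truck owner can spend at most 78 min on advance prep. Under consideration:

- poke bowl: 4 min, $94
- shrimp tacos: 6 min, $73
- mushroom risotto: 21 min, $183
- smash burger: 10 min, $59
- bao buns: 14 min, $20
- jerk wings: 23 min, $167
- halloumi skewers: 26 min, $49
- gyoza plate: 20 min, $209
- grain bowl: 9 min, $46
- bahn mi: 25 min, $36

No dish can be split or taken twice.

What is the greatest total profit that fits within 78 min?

Best packing: poke bowl + shrimp tacos + mushroom risotto + jerk wings + gyoza plate — 74 min, 726 total.

726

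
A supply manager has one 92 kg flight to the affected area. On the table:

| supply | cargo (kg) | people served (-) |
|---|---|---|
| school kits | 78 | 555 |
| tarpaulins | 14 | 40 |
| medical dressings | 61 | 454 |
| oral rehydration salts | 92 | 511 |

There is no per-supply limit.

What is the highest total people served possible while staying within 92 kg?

595

Filling by ratio: 2×tarpaulins + medical dressings for 534, with 3 kg left unused.
The 75 kg tied up in tarpaulins and medical dressings is better spent on school kits — total rises to 595 (92 kg).
That's the maximum — no swap from here does better than 595.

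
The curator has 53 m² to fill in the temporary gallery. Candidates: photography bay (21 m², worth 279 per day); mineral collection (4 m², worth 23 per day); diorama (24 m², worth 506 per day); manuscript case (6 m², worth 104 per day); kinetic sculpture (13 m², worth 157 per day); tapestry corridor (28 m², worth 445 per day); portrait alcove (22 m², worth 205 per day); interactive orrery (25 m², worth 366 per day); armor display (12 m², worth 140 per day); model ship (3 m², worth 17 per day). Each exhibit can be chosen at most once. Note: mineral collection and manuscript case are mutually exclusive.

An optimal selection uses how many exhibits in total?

2

The maximum expected visitors within 53 m² is 951.
One optimal bundle: diorama + tapestry corridor (52 m²).
Any selection reaching 951 contains exactly 2 exhibits.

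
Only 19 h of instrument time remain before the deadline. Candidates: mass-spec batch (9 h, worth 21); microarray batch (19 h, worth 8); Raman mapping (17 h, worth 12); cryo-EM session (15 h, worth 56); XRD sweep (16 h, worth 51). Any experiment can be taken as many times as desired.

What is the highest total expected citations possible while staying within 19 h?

56

The ratio ordering already packs tightly: cryo-EM session, 15 h, 56.
Nothing else within 19 h beats 56.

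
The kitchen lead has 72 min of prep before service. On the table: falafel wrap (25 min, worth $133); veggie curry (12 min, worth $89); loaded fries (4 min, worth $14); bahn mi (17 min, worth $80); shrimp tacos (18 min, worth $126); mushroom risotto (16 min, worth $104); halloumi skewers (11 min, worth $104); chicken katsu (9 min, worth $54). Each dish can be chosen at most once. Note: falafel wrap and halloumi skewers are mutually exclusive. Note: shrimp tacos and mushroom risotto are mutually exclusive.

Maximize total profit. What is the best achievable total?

By profit per min: halloumi skewers 9.45, veggie curry 7.42, shrimp tacos 7.00, mushroom risotto 6.50 lead.
Taking veggie curry + loaded fries + bahn mi + shrimp tacos + halloumi skewers + chicken katsu: 71 min used, 467 in profit.
That's the maximum — no feasible swap from here does better than 467.

467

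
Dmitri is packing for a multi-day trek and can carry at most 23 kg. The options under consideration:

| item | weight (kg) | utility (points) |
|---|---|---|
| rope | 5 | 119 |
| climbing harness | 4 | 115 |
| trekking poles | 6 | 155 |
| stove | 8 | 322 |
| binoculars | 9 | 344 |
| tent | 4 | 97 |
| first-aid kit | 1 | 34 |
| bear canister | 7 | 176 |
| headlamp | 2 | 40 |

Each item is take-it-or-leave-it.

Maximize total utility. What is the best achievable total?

The ratio heuristic lands on climbing harness + stove + binoculars + first-aid kit (815) but leaves 1 kg idle.
Replace climbing harness and first-aid kit with trekking poles: the trade gains 6 net, giving 821 at 23 kg.

821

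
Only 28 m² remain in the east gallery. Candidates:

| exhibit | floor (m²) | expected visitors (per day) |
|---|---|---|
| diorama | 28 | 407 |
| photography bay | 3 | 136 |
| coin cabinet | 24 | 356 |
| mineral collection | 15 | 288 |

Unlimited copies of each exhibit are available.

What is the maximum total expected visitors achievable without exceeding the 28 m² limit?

The ratio ordering already packs tightly: 9×photography bay, 27 m², 1224.

1224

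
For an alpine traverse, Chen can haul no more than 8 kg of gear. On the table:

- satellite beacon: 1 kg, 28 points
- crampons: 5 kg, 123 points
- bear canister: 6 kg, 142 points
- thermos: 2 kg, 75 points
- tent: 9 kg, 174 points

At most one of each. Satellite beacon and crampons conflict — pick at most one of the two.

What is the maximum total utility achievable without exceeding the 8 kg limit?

Bear canister + thermos uses 8 of the 8 kg and totals 217.
Nothing else feasible within 8 kg beats 217.

217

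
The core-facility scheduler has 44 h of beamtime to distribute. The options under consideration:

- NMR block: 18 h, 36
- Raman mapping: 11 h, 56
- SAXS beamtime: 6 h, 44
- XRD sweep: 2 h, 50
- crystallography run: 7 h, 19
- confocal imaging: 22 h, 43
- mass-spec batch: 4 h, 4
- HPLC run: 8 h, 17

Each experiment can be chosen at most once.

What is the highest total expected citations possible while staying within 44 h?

By expected citations per h: XRD sweep 25.00, SAXS beamtime 7.33, Raman mapping 5.09 lead.
Filling by ratio: Raman mapping + SAXS beamtime + XRD sweep + crystallography run + mass-spec batch + HPLC run for 190, with 6 h left unused.
Dropping mass-spec batch and HPLC run frees 12 h; slotting in NMR block (18 h) lifts the total to 205 at 44 h.
Every other selection either busts 44 h or fails to beat 205.

205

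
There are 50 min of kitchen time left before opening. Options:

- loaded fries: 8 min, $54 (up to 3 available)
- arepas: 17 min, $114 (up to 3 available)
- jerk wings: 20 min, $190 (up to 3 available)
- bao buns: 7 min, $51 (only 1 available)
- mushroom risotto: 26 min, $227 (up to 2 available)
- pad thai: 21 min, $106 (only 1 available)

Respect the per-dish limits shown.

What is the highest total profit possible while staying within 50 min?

Greedy by ratio would take 2×jerk wings + bao buns: 47 min used, total 431.
The 7 min tied up in bao buns is better spent on loaded fries — total rises to 434 (48 min).
Nothing else within 50 min beats 434.

434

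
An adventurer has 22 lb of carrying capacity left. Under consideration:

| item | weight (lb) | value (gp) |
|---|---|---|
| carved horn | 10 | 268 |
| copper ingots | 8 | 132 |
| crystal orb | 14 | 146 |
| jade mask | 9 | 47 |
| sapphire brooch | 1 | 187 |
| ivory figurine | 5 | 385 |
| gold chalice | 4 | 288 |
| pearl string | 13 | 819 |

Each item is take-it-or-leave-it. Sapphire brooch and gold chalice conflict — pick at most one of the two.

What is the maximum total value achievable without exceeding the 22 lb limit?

Taking ivory figurine + gold chalice + pearl string: 22 lb used, 1492 in value.

1492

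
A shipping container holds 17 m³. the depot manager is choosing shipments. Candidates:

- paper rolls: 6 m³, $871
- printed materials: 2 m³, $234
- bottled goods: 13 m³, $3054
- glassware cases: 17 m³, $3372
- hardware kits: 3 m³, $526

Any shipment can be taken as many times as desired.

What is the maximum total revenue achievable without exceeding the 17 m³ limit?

Best packing: bottled goods + hardware kits — 16 m³, 3580 total.

3580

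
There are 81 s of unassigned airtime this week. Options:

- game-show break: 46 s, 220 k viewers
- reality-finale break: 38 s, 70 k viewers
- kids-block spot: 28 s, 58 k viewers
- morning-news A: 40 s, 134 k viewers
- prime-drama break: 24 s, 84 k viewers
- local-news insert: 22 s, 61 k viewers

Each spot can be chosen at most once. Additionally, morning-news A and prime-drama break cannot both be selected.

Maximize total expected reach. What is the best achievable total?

304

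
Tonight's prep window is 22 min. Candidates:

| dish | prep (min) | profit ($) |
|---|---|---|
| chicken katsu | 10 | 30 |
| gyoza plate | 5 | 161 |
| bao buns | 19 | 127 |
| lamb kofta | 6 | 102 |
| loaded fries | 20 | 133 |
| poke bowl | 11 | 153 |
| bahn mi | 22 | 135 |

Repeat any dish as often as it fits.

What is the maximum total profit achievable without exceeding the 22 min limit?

644

By profit per min: gyoza plate 32.20, lamb kofta 17.00, poke bowl 13.91 lead.
4×gyoza plate uses 20 of the 22 min and totals 644.
Nothing else within 22 min beats 644.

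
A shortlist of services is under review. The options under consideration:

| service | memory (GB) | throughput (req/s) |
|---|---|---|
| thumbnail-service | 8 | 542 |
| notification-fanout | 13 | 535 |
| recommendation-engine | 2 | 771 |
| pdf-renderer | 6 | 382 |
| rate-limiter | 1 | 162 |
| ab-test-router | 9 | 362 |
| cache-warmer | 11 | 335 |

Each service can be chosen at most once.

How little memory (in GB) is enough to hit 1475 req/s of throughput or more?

Minimise GB subject to total throughput ≥ 1475.
thumbnail-service + recommendation-engine + rate-limiter: 1475 throughput at 11 GB.
Below 11 GB the best achievable stays under 1475.

11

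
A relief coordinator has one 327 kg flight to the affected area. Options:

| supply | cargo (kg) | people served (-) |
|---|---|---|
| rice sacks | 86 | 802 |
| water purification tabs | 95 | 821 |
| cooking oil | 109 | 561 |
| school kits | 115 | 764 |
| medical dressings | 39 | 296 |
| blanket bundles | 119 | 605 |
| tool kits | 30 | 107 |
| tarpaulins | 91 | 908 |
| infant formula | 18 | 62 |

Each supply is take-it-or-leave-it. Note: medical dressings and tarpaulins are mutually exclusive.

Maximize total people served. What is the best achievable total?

Best packing: rice sacks + water purification tabs + tool kits + tarpaulins + infant formula — 320 kg, 2700 total.
That's the maximum — no feasible swap from here does better than 2700.

2700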